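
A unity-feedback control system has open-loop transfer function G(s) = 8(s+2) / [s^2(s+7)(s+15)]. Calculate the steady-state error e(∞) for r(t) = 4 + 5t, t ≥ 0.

G(s) has two factors of s in the denominator, so the system is type 2. By superposition:
  • 4: tracked with zero error.
  • 5t: tracked with zero error.
Total e_ss = 0.

0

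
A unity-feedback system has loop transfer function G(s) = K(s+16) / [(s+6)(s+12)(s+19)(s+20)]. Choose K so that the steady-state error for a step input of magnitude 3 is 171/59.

60

No free integrators in G(s): this is a type 0 system.
K_p = lim_{s→0} G(s) = K·16 / (6·12·19·20) = (1/1710)·K.
e_ss = 3/(1 + K_p) = 171/59 ⇒ 1 + (1/1710)·K = 59/57 ⇒ K = 60.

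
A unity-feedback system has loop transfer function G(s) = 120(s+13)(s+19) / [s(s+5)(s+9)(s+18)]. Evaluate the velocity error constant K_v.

988/27

The open loop has one pole at the origin → type 1 system.
K_v = lim_{s→0} s·G(s) = 120·13·19 / (5·9·18) = 988/27.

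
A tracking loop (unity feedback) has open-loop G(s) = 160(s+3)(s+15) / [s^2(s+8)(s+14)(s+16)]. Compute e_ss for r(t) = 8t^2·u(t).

G(s) has two factors of s in the denominator, so the system is type 2.
K_a = lim_{s→0} s^2·G(s) = 160·3·15 / (8·14·16) = 225/56.
r(t) = 8t^2 gives R(s) = 16/s^3.
e_ss = 16/K_a = 16/(225/56) = 896/225.

896/225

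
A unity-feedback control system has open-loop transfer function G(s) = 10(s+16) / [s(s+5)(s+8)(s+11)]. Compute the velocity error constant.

System type = 1 (one pole at s=0).
K_v = lim_{s→0} s·G(s) = 10·16 / (5·8·11) = 4/11.

4/11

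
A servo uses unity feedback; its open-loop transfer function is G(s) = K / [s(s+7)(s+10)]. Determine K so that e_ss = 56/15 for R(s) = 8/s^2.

150

System type = 1 (one pole at s=0).
K_v = lim_{s→0} s·G(s) = K / (7·10) = (1/70)·K.
e_ss = 8/K_v = 56/15 ⇒ K_v = 15/7 ⇒ K = (15/7)/(1/70) = 150.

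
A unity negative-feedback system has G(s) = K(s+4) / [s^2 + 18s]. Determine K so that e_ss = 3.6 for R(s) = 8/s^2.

10

The denominator has no term below 18s — 1 pole at s=0, type 1.
K_v = lim_{s→0} s·G(s) = K·4 / 18 = (2/9)·K.
e_ss = 8/K_v = 3.6 ⇒ K_v = 20/9 ⇒ K = (20/9)/(2/9) = 10.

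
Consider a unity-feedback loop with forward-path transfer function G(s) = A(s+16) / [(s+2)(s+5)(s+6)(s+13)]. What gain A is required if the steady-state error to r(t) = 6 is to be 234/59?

G(s) has no factors of s in the denominator, so the system is type 0.
K_p = lim_{s→0} G(s) = A·16 / (2·5·6·13) = (4/195)·A.
e_ss = 6/(1 + K_p) = 234/59 ⇒ 1 + (4/195)·A = 59/39 ⇒ A = 25.

25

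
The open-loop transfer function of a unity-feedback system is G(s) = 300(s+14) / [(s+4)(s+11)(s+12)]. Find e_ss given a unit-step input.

G(s) has no factors of s in the denominator, so the system is type 0.
K_p = lim_{s→0} G(s) = 300·14 / (4·11·12) = 175/22.
e_ss = 1/(1 + K_p) = 1/(197/22) = 22/197.

22/197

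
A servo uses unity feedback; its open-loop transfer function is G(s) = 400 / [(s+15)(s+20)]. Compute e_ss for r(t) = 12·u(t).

36/7

No free integrators in G(s): this is a type 0 system.
K_p = lim_{s→0} G(s) = 400 / (15·20) = 4/3.
e_ss = 12/(1 + K_p) = 12/(7/3) = 36/7.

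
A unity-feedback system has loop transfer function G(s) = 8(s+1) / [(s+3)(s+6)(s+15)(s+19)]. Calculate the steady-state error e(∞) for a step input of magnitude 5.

The open loop has no poles at the origin → type 0 system.
K_p = lim_{s→0} G(s) = 8·1 / (3·6·15·19) = 4/2565.
e_ss = 5/(1 + K_p) = 5/(2569/2565) = 12825/2569.

12825/2569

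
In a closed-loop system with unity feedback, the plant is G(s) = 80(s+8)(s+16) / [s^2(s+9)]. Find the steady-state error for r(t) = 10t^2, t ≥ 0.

9/512

Two free integrators in G(s): this is a type 2 system.
K_a = lim_{s→0} s^2·G(s) = 80·8·16 / (9) = 10240/9.
r(t) = 10t^2 gives R(s) = 20/s^3.
e_ss = 20/K_a = 20/(10240/9) = 9/512.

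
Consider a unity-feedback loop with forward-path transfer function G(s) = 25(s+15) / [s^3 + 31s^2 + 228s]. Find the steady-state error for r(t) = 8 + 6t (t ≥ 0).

The denominator has no term below 228s — 1 pole at s=0, type 1. Treating each term separately:
  • 8: tracked with zero error.
  • 6t: e_ss = 6/K_v with K_v=125/76 → 3.648.
Total e_ss = 3.648.

3.648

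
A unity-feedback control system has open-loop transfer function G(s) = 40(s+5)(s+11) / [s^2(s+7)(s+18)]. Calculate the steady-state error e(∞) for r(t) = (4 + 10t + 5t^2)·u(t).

Two free integrators in G(s): this is a type 2 system. By superposition:
  • 4: tracked with zero error.
  • 10t: tracked with zero error.
  • 5t^2: e_ss = 10/K_a with K_a=1100/63 → 63/110.
Total e_ss = 63/110.

63/110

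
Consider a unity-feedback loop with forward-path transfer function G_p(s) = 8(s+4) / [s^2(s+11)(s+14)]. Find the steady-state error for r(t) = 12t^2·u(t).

115.5

Two free integrators in G_p(s): this is a type 2 system.
K_a = lim_{s→0} s^2·G_p(s) = 8·4 / (11·14) = 16/77.
r(t) = 12t^2 gives R(s) = 24/s^3.
e_ss = 24/K_a = 24/(16/77) = 115.5.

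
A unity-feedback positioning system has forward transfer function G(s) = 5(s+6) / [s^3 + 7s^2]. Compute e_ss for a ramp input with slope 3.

0

The denominator has no term below 7s^2 — 2 poles at s=0, type 2.
A type-2 system has K_v = ∞, so it tracks a ramp input with zero steady-state error.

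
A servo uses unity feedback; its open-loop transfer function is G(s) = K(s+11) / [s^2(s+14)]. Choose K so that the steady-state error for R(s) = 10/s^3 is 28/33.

15

The open loop has two poles at the origin → type 2 system.
K_a = lim_{s→0} s^2·G(s) = K·11 / (14) = (11/14)·K.
e_ss = 10/K_a = 28/33 ⇒ K_a = 165/14 ⇒ K = (165/14)/(11/14) = 15.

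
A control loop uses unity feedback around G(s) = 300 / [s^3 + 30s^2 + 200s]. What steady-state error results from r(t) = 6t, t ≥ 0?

Factoring s from the denominator leaves a polynomial with constant term 200, so the system is type 1.
K_v = lim_{s→0} s·G(s) = 300 / 200 = 1.5.
e_ss = 6/K_v = 6/1.5 = 4.

4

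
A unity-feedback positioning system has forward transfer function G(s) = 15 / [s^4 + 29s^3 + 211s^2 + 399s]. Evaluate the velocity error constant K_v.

5/133

Factoring s from the denominator leaves a polynomial with constant term 399, so the system is type 1.
K_v = lim_{s→0} s·G(s) = 15 / 399 = 5/133.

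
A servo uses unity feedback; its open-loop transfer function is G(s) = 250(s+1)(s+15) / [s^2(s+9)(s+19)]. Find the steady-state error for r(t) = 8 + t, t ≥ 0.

Two free integrators in G(s): this is a type 2 system. Taking each input component in turn:
  • 8: tracked with zero error.
  • t: tracked with zero error.
Total e_ss = 0.

0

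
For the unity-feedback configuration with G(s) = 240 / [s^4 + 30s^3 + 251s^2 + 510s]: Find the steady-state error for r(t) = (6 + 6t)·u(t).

12.75

Lowest-order denominator term is 510s, so the open loop has 1 pole at the origin → type 1 system. By superposition:
  • 6: tracked with zero error.
  • 6t: e_ss = 6/K_v with K_v=8/17 → 12.75.
Total e_ss = 12.75.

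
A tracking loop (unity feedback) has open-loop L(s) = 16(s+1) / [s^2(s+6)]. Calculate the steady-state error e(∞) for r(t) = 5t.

Two free integrators in L(s): this is a type 2 system.
K_v = ∞ for a type-2 system; e_ss to a ramp is zero.

0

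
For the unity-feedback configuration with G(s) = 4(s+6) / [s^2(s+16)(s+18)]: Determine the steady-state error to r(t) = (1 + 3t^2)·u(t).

72

G(s) has two factors of s in the denominator, so the system is type 2. By superposition:
  • 1: tracked with zero error.
  • 3t^2: e_ss = 6/K_a with K_a=1/12 → 72.
Total e_ss = 72.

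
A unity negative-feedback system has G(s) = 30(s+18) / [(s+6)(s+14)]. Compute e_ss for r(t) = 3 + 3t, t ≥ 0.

System type = 0 (no poles at s=0). Treating each term separately:
  • 3: e_ss = 3/(1+K_p) with K_p=45/7 → 21/52.
  • 3t: a type-0 system cannot track it, e_ss → ∞.
The unbounded component dominates.

infinity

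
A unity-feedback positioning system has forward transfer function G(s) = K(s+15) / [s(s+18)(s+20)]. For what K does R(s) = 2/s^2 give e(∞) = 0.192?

G(s) has one factor of s in the denominator, so the system is type 1.
K_v = lim_{s→0} s·G(s) = K·15 / (18·20) = (1/24)·K.
e_ss = 2/K_v = 0.192 ⇒ K_v = 125/12 ⇒ K = (125/12)/(1/24) = 250.

250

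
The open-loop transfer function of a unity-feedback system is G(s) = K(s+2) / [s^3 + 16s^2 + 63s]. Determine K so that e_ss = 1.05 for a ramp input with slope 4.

Factoring s from the denominator leaves a polynomial with constant term 63, so the system is type 1.
K_v = lim_{s→0} s·G(s) = K·2 / 63 = (2/63)·K.
e_ss = 4/K_v = 1.05 ⇒ K_v = 80/21 ⇒ K = (80/21)/(2/63) = 120.

120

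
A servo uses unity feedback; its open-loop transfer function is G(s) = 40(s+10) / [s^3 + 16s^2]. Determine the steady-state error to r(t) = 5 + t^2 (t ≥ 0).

Factoring s^2 from the denominator leaves a polynomial with constant term 16, so the system is type 2. Treating each term separately:
  • 5: tracked with zero error.
  • t^2: e_ss = 2/K_a with K_a=25 → 0.08.
Total e_ss = 0.08.

0.08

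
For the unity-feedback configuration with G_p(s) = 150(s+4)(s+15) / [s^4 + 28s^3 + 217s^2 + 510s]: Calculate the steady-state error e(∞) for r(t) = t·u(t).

17/300

The denominator has no term below 510s — 1 pole at s=0, type 1.
K_v = lim_{s→0} s·G_p(s) = 150·4·15 / 510 = 300/17.
e_ss = 1/K_v = 1/(300/17) = 17/300.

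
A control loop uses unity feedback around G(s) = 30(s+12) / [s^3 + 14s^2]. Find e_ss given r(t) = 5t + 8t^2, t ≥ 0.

Factoring s^2 from the denominator leaves a polynomial with constant term 14, so the system is type 2. Taking each input component in turn:
  • 5t: tracked with zero error.
  • 8t^2: e_ss = 16/K_a with K_a=180/7 → 28/45.
Total e_ss = 28/45.

28/45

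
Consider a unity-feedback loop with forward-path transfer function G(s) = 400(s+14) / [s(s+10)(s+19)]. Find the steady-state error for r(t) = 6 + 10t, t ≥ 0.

19/56

One free integrator in G(s): this is a type 1 system. Treating each term separately:
  • 6: tracked with zero error.
  • 10t: e_ss = 10/K_v with K_v=560/19 → 19/56.
Total e_ss = 19/56.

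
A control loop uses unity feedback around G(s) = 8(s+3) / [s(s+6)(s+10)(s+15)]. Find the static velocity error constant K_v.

System type = 1 (one pole at s=0).
K_v = lim_{s→0} s·G(s) = 8·3 / (6·10·15) = 2/75.

2/75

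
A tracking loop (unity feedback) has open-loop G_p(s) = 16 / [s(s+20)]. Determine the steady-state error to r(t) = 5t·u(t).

6.25

One free integrator in G_p(s): this is a type 1 system.
K_v = lim_{s→0} s·G_p(s) = 16 / (20) = 0.8.
e_ss = 5/K_v = 5/0.8 = 6.25.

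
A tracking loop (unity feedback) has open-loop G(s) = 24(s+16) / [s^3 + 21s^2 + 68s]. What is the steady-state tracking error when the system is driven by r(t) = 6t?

1.0625

Lowest-order denominator term is 68s, so the open loop has 1 pole at the origin → type 1 system.
K_v = lim_{s→0} s·G(s) = 24·16 / 68 = 96/17.
e_ss = 6/K_v = 6/(96/17) = 1.0625.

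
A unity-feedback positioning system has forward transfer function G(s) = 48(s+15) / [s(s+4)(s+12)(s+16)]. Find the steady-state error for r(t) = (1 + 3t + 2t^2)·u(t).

infinity

G(s) has one factor of s in the denominator, so the system is type 1. By superposition:
  • 1: tracked with zero error.
  • 3t: e_ss = 3/K_v with K_v=0.9375 → 3.2.
  • 2t^2: a type-1 system cannot track it, e_ss → ∞.
The unbounded component dominates.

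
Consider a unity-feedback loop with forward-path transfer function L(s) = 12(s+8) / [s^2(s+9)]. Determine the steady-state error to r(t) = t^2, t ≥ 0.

0.1875

The open loop has two poles at the origin → type 2 system.
K_a = lim_{s→0} s^2·L(s) = 12·8 / (9) = 32/3.
r(t) = t^2 gives R(s) = 2/s^3.
e_ss = 2/K_a = 2/(32/3) = 0.1875.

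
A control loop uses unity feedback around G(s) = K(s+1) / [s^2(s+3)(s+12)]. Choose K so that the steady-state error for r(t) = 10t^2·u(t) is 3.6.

The open loop has two poles at the origin → type 2 system.
K_a = lim_{s→0} s^2·G(s) = K·1 / (3·12) = (1/36)·K.
e_ss = 20/K_a = 3.6 ⇒ K_a = 50/9 ⇒ K = (50/9)/(1/36) = 200.

200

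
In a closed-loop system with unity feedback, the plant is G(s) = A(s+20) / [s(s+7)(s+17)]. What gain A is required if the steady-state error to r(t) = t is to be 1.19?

5

System type = 1 (one pole at s=0).
K_v = lim_{s→0} s·G(s) = A·20 / (7·17) = (20/119)·A.
e_ss = 1/K_v = 1.19 ⇒ K_v = 100/119 ⇒ A = (100/119)/(20/119) = 5.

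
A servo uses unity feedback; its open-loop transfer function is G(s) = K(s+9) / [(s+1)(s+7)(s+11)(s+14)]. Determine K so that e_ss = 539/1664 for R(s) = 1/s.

250

The open loop has no poles at the origin → type 0 system.
K_p = lim_{s→0} G(s) = K·9 / (1·7·11·14) = (9/1078)·K.
e_ss = 1/(1 + K_p) = 539/1664 ⇒ 1 + (9/1078)·K = 1664/539 ⇒ K = 250.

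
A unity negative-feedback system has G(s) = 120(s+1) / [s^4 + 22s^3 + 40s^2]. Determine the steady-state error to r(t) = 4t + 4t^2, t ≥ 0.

8/3

The denominator has no term below 40s^2 — 2 poles at s=0, type 2. By superposition:
  • 4t: tracked with zero error.
  • 4t^2: e_ss = 8/K_a with K_a=3 → 8/3.
Total e_ss = 8/3.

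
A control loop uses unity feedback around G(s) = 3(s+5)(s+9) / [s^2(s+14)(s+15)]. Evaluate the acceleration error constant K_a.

G(s) has two factors of s in the denominator, so the system is type 2.
K_a = lim_{s→0} s^2·G(s) = 3·5·9 / (14·15) = 9/14.

9/14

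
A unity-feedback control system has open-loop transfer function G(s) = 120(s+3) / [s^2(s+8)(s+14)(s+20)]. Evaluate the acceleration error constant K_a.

System type = 2 (two poles at s=0).
K_a = lim_{s→0} s^2·G(s) = 120·3 / (8·14·20) = 9/56.

9/56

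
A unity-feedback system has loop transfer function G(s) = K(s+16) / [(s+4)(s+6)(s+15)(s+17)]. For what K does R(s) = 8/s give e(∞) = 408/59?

60

No free integrators in G(s): this is a type 0 system.
K_p = lim_{s→0} G(s) = K·16 / (4·6·15·17) = (2/765)·K.
e_ss = 8/(1 + K_p) = 408/59 ⇒ 1 + (2/765)·K = 59/51 ⇒ K = 60.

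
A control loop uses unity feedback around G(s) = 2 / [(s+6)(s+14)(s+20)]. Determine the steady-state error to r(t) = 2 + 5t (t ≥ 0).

G(s) has no factors of s in the denominator, so the system is type 0. By superposition:
  • 2: e_ss = 2/(1+K_p) with K_p=1/840 → 1680/841.
  • 5t: a type-0 system cannot track it, e_ss → ∞.
The unbounded component dominates.

infinity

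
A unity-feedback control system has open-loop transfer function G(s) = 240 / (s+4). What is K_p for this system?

G(s) has no factors of s in the denominator, so the system is type 0.
K_p = lim_{s→0} G(s) = 240 / (4) = 60.

60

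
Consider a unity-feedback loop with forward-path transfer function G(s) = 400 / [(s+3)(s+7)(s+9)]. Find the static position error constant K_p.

400/189

The open loop has no poles at the origin → type 0 system.
K_p = lim_{s→0} G(s) = 400 / (3·7·9) = 400/189.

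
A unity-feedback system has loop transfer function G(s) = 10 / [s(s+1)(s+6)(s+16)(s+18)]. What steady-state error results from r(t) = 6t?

1036.8

System type = 1 (one pole at s=0).
K_v = lim_{s→0} s·G(s) = 10 / (1·6·16·18) = 5/864.
e_ss = 6/K_v = 6/(5/864) = 1036.8.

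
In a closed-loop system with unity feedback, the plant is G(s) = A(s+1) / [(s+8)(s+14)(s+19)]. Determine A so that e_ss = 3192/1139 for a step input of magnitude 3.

G(s) has no factors of s in the denominator, so the system is type 0.
K_p = lim_{s→0} G(s) = A·1 / (8·14·19) = (1/2128)·A.
e_ss = 3/(1 + K_p) = 3192/1139 ⇒ 1 + (1/2128)·A = 1139/1064 ⇒ A = 150.

150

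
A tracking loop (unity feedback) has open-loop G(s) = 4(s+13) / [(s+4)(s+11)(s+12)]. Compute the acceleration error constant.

The open loop has no poles at the origin → type 0 system.
K_a = lim_{s→0} s^2·G(s) = 0 (the extra factor of s kills the finite limit).

0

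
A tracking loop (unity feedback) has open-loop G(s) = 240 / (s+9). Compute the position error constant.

80/3

No free integrators in G(s): this is a type 0 system.
K_p = lim_{s→0} G(s) = 240 / (9) = 80/3.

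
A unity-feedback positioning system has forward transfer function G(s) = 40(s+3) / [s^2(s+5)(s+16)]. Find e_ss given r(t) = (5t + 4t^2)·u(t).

16/3

The open loop has two poles at the origin → type 2 system. Taking each input component in turn:
  • 5t: tracked with zero error.
  • 4t^2: e_ss = 8/K_a with K_a=1.5 → 16/3.
Total e_ss = 16/3.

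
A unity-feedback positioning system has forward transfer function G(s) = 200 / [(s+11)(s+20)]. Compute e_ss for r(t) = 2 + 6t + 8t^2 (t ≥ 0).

infinity

System type = 0 (no poles at s=0). Taking each input component in turn:
  • 2: e_ss = 2/(1+K_p) with K_p=10/11 → 22/21.
  • 6t: a type-0 system cannot track it, e_ss → ∞.
  • 8t^2: a type-0 system cannot track it, e_ss → ∞.
The unbounded component dominates.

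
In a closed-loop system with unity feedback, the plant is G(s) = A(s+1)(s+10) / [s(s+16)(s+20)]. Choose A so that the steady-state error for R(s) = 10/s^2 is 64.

5

The open loop has one pole at the origin → type 1 system.
K_v = lim_{s→0} s·G(s) = A·1·10 / (16·20) = (1/32)·A.
e_ss = 10/K_v = 64 ⇒ K_v = 5/32 ⇒ A = (5/32)/(1/32) = 5.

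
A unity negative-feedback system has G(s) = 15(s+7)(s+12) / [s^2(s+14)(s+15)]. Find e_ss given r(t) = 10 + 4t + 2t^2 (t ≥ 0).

2/3

Two free integrators in G(s): this is a type 2 system. Treating each term separately:
  • 10: tracked with zero error.
  • 4t: tracked with zero error.
  • 2t^2: e_ss = 4/K_a with K_a=6 → 2/3.
Total e_ss = 2/3.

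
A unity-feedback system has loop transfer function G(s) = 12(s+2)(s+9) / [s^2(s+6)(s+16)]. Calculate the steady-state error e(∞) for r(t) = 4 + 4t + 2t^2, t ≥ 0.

16/9

Two free integrators in G(s): this is a type 2 system. Treating each term separately:
  • 4: tracked with zero error.
  • 4t: tracked with zero error.
  • 2t^2: e_ss = 4/K_a with K_a=2.25 → 16/9.
Total e_ss = 16/9.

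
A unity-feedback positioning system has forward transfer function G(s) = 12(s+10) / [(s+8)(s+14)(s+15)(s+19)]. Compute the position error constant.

1/266

System type = 0 (no poles at s=0).
K_p = lim_{s→0} G(s) = 12·10 / (8·14·15·19) = 1/266.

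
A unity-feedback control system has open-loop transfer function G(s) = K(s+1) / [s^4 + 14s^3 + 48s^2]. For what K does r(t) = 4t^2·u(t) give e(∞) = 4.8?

80

Lowest-order denominator term is 48s^2, so the open loop has 2 poles at the origin → type 2 system.
K_a = lim_{s→0} s^2·G(s) = K·1 / 48 = (1/48)·K.
e_ss = 8/K_a = 4.8 ⇒ K_a = 5/3 ⇒ K = (5/3)/(1/48) = 80.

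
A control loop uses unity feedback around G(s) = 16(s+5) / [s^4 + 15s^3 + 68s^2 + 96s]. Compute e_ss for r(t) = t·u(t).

The denominator has no term below 96s — 1 pole at s=0, type 1.
K_v = lim_{s→0} s·G(s) = 16·5 / 96 = 5/6.
e_ss = 1/K_v = 1/(5/6) = 1.2.

1.2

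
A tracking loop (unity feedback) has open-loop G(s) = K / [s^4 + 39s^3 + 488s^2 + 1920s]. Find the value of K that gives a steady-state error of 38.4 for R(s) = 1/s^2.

50

Factoring s from the denominator leaves a polynomial with constant term 1920, so the system is type 1.
K_v = lim_{s→0} s·G(s) = K / 1920 = (1/1920)·K.
e_ss = 1/K_v = 38.4 ⇒ K_v = 5/192 ⇒ K = (5/192)/(1/1920) = 50.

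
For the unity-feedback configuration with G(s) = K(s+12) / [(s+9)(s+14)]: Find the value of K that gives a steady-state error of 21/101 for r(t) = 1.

The open loop has no poles at the origin → type 0 system.
K_p = lim_{s→0} G(s) = K·12 / (9·14) = (2/21)·K.
e_ss = 1/(1 + K_p) = 21/101 ⇒ 1 + (2/21)·K = 101/21 ⇒ K = 40.

40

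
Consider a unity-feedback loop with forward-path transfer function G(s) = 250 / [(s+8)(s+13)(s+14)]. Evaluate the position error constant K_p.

125/728

G(s) has no factors of s in the denominator, so the system is type 0.
K_p = lim_{s→0} G(s) = 250 / (8·13·14) = 125/728.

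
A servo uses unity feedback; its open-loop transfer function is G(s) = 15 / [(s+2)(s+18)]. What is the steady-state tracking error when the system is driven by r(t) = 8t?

No free integrators in G(s): this is a type 0 system.
For a type-0 system K_v = 0, so e_ss to a ramp input is unbounded.

infinity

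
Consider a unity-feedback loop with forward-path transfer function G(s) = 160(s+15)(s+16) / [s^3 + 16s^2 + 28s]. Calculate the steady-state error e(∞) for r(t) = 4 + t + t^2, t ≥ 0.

infinity

Lowest-order denominator term is 28s, so the open loop has 1 pole at the origin → type 1 system. Taking each input component in turn:
  • 4: tracked with zero error.
  • t: e_ss = 1/K_v with K_v=9600/7 → 7/9600.
  • t^2: a type-1 system cannot track it, e_ss → ∞.
The unbounded component dominates.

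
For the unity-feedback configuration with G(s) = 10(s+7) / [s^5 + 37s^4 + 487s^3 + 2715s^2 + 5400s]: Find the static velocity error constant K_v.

7/540

Lowest-order denominator term is 5400s, so the open loop has 1 pole at the origin → type 1 system.
K_v = lim_{s→0} s·G(s) = 10·7 / 5400 = 7/540.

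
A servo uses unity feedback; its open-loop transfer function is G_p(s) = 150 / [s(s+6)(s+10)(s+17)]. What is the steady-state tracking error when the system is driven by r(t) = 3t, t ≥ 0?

The open loop has one pole at the origin → type 1 system.
K_v = lim_{s→0} s·G_p(s) = 150 / (6·10·17) = 5/34.
e_ss = 3/K_v = 3/(5/34) = 20.4.

20.4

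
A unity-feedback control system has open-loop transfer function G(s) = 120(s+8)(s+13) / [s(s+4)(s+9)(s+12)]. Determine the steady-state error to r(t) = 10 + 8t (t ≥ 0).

G(s) has one factor of s in the denominator, so the system is type 1. By superposition:
  • 10: tracked with zero error.
  • 8t: e_ss = 8/K_v with K_v=260/9 → 18/65.
Total e_ss = 18/65.

18/65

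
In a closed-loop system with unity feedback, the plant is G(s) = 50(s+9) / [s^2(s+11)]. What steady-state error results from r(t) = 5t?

The open loop has two poles at the origin → type 2 system.
A type-2 system has K_v = ∞, so it tracks a ramp input with zero steady-state error.

0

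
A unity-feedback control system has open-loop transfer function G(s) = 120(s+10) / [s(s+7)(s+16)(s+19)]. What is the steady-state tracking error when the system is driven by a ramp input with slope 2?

G(s) has one factor of s in the denominator, so the system is type 1.
K_v = lim_{s→0} s·G(s) = 120·10 / (7·16·19) = 75/133.
e_ss = 2/K_v = 2/(75/133) = 266/75.

266/75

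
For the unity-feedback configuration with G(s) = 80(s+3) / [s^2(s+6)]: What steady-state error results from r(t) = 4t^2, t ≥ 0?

The open loop has two poles at the origin → type 2 system.
K_a = lim_{s→0} s^2·G(s) = 80·3 / (6) = 40.
r(t) = 4t^2 gives R(s) = 8/s^3.
e_ss = 8/K_a = 8/40 = 0.2.

0.2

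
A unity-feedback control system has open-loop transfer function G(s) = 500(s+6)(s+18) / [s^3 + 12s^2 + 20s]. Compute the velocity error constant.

2700

The denominator has no term below 20s — 1 pole at s=0, type 1.
K_v = lim_{s→0} s·G(s) = 500·6·18 / 20 = 2700.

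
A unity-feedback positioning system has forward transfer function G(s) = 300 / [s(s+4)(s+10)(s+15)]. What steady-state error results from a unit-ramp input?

2

One free integrator in G(s): this is a type 1 system.
K_v = lim_{s→0} s·G(s) = 300 / (4·10·15) = 0.5.
e_ss = 1/K_v = 1/0.5 = 2.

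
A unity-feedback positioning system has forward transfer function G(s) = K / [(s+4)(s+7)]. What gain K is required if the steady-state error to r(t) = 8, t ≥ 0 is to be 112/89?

System type = 0 (no poles at s=0).
K_p = lim_{s→0} G(s) = K / (4·7) = (1/28)·K.
e_ss = 8/(1 + K_p) = 112/89 ⇒ 1 + (1/28)·K = 89/14 ⇒ K = 150.

150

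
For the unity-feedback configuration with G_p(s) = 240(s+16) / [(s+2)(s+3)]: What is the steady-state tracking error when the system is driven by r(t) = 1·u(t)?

1/641

G_p(s) has no factors of s in the denominator, so the system is type 0.
K_p = lim_{s→0} G_p(s) = 240·16 / (2·3) = 640.
e_ss = 1/(1 + K_p) = 1/641.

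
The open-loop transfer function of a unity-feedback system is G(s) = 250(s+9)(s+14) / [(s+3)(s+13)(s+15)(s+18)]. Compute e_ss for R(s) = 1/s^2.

infinity

G(s) has no factors of s in the denominator, so the system is type 0.
For a type-0 system K_v = 0, so e_ss to a ramp input is unbounded.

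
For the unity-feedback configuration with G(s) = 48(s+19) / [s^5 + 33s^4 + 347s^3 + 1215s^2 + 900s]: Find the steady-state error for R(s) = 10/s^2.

375/38

The denominator has no term below 900s — 1 pole at s=0, type 1.
K_v = lim_{s→0} s·G(s) = 48·19 / 900 = 76/75.
e_ss = 10/K_v = 10/(76/75) = 375/38.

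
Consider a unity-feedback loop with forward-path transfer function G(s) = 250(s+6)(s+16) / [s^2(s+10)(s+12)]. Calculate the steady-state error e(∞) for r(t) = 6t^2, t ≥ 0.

0.06

G(s) has two factors of s in the denominator, so the system is type 2.
K_a = lim_{s→0} s^2·G(s) = 250·6·16 / (10·12) = 200.
r(t) = 6t^2 gives R(s) = 12/s^3.
e_ss = 12/K_a = 12/200 = 0.06.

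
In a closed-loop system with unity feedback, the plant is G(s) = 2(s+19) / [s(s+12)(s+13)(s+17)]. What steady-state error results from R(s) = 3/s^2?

3978/19

One free integrator in G(s): this is a type 1 system.
K_v = lim_{s→0} s·G(s) = 2·19 / (12·13·17) = 19/1326.
e_ss = 3/K_v = 3/(19/1326) = 3978/19.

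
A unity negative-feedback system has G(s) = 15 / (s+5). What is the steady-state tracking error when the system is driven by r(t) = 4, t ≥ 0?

G(s) has no factors of s in the denominator, so the system is type 0.
K_p = lim_{s→0} G(s) = 15 / (5) = 3.
e_ss = 4/(1 + K_p) = 4/4 = 1.

1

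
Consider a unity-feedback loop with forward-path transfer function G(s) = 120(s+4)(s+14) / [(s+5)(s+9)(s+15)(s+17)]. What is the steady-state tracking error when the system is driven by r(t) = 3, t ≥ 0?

System type = 0 (no poles at s=0).
K_p = lim_{s→0} G(s) = 120·4·14 / (5·9·15·17) = 448/765.
e_ss = 3/(1 + K_p) = 3/(1213/765) = 2295/1213.

2295/1213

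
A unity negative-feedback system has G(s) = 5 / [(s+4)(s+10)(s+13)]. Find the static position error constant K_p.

G(s) has no factors of s in the denominator, so the system is type 0.
K_p = lim_{s→0} G(s) = 5 / (4·10·13) = 1/104.

1/104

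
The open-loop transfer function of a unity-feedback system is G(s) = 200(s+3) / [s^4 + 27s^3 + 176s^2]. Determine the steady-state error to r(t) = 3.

0

Lowest-order denominator term is 176s^2, so the open loop has 2 poles at the origin → type 2 system.
K_p = ∞ for a type-2 system; e_ss to a step is zero.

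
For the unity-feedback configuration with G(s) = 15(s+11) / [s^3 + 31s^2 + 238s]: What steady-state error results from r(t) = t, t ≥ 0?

Lowest-order denominator term is 238s, so the open loop has 1 pole at the origin → type 1 system.
K_v = lim_{s→0} s·G(s) = 15·11 / 238 = 165/238.
e_ss = 1/K_v = 1/(165/238) = 238/165.

238/165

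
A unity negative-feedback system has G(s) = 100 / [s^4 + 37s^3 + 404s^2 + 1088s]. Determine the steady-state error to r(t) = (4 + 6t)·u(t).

65.28

The denominator has no term below 1088s — 1 pole at s=0, type 1. Treating each term separately:
  • 4: tracked with zero error.
  • 6t: e_ss = 6/K_v with K_v=25/272 → 65.28.
Total e_ss = 65.28.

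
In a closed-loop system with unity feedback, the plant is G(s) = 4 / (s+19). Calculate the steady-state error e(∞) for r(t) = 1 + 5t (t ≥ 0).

infinity

No free integrators in G(s): this is a type 0 system. Taking each input component in turn:
  • 1: e_ss = 1/(1+K_p) with K_p=4/19 → 19/23.
  • 5t: a type-0 system cannot track it, e_ss → ∞.
The unbounded component dominates.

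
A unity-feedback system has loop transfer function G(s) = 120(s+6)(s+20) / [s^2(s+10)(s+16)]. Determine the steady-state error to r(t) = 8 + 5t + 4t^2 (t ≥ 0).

Two free integrators in G(s): this is a type 2 system. Taking each input component in turn:
  • 8: tracked with zero error.
  • 5t: tracked with zero error.
  • 4t^2: e_ss = 8/K_a with K_a=90 → 4/45.
Total e_ss = 4/45.

4/45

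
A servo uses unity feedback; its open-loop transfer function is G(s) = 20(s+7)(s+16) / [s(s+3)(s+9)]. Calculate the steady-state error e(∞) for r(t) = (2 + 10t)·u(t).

27/224

One free integrator in G(s): this is a type 1 system. Taking each input component in turn:
  • 2: tracked with zero error.
  • 10t: e_ss = 10/K_v with K_v=2240/27 → 27/224.
Total e_ss = 27/224.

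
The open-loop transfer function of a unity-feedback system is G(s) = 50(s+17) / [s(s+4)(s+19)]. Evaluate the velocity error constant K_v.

G(s) has one factor of s in the denominator, so the system is type 1.
K_v = lim_{s→0} s·G(s) = 50·17 / (4·19) = 425/38.

425/38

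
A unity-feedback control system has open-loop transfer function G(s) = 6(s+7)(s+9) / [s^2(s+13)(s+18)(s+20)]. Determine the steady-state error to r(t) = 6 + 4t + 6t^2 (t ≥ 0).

1040/7

Two free integrators in G(s): this is a type 2 system. Treating each term separately:
  • 6: tracked with zero error.
  • 4t: tracked with zero error.
  • 6t^2: e_ss = 12/K_a with K_a=21/260 → 1040/7.
Total e_ss = 1040/7.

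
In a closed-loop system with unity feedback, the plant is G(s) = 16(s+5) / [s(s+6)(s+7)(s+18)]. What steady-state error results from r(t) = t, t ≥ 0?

9.45

G(s) has one factor of s in the denominator, so the system is type 1.
K_v = lim_{s→0} s·G(s) = 16·5 / (6·7·18) = 20/189.
e_ss = 1/K_v = 1/(20/189) = 9.45.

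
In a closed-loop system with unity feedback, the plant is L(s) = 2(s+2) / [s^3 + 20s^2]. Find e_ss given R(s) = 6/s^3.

30

Factoring s^2 from the denominator leaves a polynomial with constant term 20, so the system is type 2.
K_a = lim_{s→0} s^2·L(s) = 2·2 / 20 = 0.2.
r(t) = 3t^2 gives R(s) = 6/s^3.
e_ss = 6/K_a = 6/0.2 = 30.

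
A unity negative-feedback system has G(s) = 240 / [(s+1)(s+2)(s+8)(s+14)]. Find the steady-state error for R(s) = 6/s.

84/29

The open loop has no poles at the origin → type 0 system.
K_p = lim_{s→0} G(s) = 240 / (1·2·8·14) = 15/14.
e_ss = 6/(1 + K_p) = 6/(29/14) = 84/29.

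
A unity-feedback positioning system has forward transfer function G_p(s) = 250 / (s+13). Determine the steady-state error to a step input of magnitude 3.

System type = 0 (no poles at s=0).
K_p = lim_{s→0} G_p(s) = 250 / (13) = 250/13.
e_ss = 3/(1 + K_p) = 3/(263/13) = 39/263.

39/263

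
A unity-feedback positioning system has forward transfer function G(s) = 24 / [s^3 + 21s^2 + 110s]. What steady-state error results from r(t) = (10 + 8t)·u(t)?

Lowest-order denominator term is 110s, so the open loop has 1 pole at the origin → type 1 system. By superposition:
  • 10: tracked with zero error.
  • 8t: e_ss = 8/K_v with K_v=12/55 → 110/3.
Total e_ss = 110/3.

110/3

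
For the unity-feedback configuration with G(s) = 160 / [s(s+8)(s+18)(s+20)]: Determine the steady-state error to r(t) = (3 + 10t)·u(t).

G(s) has one factor of s in the denominator, so the system is type 1. Taking each input component in turn:
  • 3: tracked with zero error.
  • 10t: e_ss = 10/K_v with K_v=1/18 → 180.
Total e_ss = 180.

180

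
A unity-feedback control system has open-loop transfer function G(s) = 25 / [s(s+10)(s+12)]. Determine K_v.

The open loop has one pole at the origin → type 1 system.
K_v = lim_{s→0} s·G(s) = 25 / (10·12) = 5/24.

5/24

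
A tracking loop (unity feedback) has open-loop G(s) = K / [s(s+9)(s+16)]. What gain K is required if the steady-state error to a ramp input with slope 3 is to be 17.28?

25

G(s) has one factor of s in the denominator, so the system is type 1.
K_v = lim_{s→0} s·G(s) = K / (9·16) = (1/144)·K.
e_ss = 3/K_v = 17.28 ⇒ K_v = 25/144 ⇒ K = (25/144)/(1/144) = 25.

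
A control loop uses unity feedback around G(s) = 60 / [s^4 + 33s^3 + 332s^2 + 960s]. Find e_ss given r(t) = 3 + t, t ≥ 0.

Lowest-order denominator term is 960s, so the open loop has 1 pole at the origin → type 1 system. By superposition:
  • 3: tracked with zero error.
  • t: e_ss = 1/K_v with K_v=0.0625 → 16.
Total e_ss = 16.

16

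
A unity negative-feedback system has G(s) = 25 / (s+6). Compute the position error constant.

25/6

No free integrators in G(s): this is a type 0 system.
K_p = lim_{s→0} G(s) = 25 / (6) = 25/6.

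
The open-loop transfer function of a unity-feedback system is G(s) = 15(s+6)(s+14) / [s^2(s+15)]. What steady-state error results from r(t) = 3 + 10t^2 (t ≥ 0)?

The open loop has two poles at the origin → type 2 system. Treating each term separately:
  • 3: tracked with zero error.
  • 10t^2: e_ss = 20/K_a with K_a=84 → 5/21.
Total e_ss = 5/21.

5/21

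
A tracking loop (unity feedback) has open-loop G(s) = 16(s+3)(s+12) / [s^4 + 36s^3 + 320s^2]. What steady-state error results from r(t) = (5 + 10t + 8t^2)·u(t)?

80/9

Lowest-order denominator term is 320s^2, so the open loop has 2 poles at the origin → type 2 system. Treating each term separately:
  • 5: tracked with zero error.
  • 10t: tracked with zero error.
  • 8t^2: e_ss = 16/K_a with K_a=1.8 → 80/9.
Total e_ss = 80/9.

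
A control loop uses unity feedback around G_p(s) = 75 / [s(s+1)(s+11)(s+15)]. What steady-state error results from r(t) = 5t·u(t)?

The open loop has one pole at the origin → type 1 system.
K_v = lim_{s→0} s·G_p(s) = 75 / (1·11·15) = 5/11.
e_ss = 5/K_v = 5/(5/11) = 11.

11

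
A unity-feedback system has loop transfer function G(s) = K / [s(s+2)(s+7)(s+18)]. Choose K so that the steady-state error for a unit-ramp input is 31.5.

8

The open loop has one pole at the origin → type 1 system.
K_v = lim_{s→0} s·G(s) = K / (2·7·18) = (1/252)·K.
e_ss = 1/K_v = 31.5 ⇒ K_v = 2/63 ⇒ K = (2/63)/(1/252) = 8.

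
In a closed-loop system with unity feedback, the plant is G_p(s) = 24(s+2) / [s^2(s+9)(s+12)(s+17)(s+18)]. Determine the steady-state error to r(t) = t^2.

1377

Two free integrators in G_p(s): this is a type 2 system.
K_a = lim_{s→0} s^2·G_p(s) = 24·2 / (9·12·17·18) = 2/1377.
r(t) = t^2 gives R(s) = 2/s^3.
e_ss = 2/K_a = 2/(2/1377) = 1377.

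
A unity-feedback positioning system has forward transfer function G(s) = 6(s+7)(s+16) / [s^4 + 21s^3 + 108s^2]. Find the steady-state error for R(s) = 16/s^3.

18/7

Lowest-order denominator term is 108s^2, so the open loop has 2 poles at the origin → type 2 system.
K_a = lim_{s→0} s^2·G(s) = 6·7·16 / 108 = 56/9.
r(t) = 8t^2 gives R(s) = 16/s^3.
e_ss = 16/K_a = 16/(56/9) = 18/7.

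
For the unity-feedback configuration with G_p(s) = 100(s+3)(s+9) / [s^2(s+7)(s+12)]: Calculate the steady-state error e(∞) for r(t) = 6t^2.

28/75

Two free integrators in G_p(s): this is a type 2 system.
K_a = lim_{s→0} s^2·G_p(s) = 100·3·9 / (7·12) = 225/7.
r(t) = 6t^2 gives R(s) = 12/s^3.
e_ss = 12/K_a = 12/(225/7) = 28/75.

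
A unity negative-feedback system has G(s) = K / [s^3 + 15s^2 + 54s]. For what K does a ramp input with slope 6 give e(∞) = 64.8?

The denominator has no term below 54s — 1 pole at s=0, type 1.
K_v = lim_{s→0} s·G(s) = K / 54 = (1/54)·K.
e_ss = 6/K_v = 64.8 ⇒ K_v = 5/54 ⇒ K = (5/54)/(1/54) = 5.

5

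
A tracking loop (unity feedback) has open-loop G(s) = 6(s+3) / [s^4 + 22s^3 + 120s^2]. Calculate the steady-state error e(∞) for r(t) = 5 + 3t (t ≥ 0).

Factoring s^2 from the denominator leaves a polynomial with constant term 120, so the system is type 2. By superposition:
  • 5: tracked with zero error.
  • 3t: tracked with zero error.
Total e_ss = 0.

0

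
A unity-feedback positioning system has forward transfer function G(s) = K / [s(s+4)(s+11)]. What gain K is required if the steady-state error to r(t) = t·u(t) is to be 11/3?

System type = 1 (one pole at s=0).
K_v = lim_{s→0} s·G(s) = K / (4·11) = (1/44)·K.
e_ss = 1/K_v = 11/3 ⇒ K_v = 3/11 ⇒ K = (3/11)/(1/44) = 12.

12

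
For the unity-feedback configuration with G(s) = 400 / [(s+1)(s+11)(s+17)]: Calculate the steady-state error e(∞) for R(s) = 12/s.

System type = 0 (no poles at s=0).
K_p = lim_{s→0} G(s) = 400 / (1·11·17) = 400/187.
e_ss = 12/(1 + K_p) = 12/(587/187) = 2244/587.

2244/587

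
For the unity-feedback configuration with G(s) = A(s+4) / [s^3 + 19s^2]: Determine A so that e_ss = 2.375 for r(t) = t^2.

4

Factoring s^2 from the denominator leaves a polynomial with constant term 19, so the system is type 2.
K_a = lim_{s→0} s^2·G(s) = A·4 / 19 = (4/19)·A.
e_ss = 2/K_a = 2.375 ⇒ K_a = 16/19 ⇒ A = (16/19)/(4/19) = 4.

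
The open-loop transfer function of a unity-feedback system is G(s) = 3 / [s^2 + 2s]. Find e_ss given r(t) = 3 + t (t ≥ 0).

Factoring s from the denominator leaves a polynomial with constant term 2, so the system is type 1. Taking each input component in turn:
  • 3: tracked with zero error.
  • t: e_ss = 1/K_v with K_v=1.5 → 2/3.
Total e_ss = 2/3.

2/3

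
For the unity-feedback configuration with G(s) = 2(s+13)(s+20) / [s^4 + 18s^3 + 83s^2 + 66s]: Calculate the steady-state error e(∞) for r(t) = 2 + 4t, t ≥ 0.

Lowest-order denominator term is 66s, so the open loop has 1 pole at the origin → type 1 system. Taking each input component in turn:
  • 2: tracked with zero error.
  • 4t: e_ss = 4/K_v with K_v=260/33 → 33/65.
Total e_ss = 33/65.

33/65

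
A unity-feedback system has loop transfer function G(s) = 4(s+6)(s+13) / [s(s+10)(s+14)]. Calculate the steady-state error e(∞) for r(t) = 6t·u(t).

System type = 1 (one pole at s=0).
K_v = lim_{s→0} s·G(s) = 4·6·13 / (10·14) = 78/35.
e_ss = 6/K_v = 6/(78/35) = 35/13.

35/13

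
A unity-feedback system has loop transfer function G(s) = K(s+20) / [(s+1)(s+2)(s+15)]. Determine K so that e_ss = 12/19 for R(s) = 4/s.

The open loop has no poles at the origin → type 0 system.
K_p = lim_{s→0} G(s) = K·20 / (1·2·15) = (2/3)·K.
e_ss = 4/(1 + K_p) = 12/19 ⇒ 1 + (2/3)·K = 19/3 ⇒ K = 8.

8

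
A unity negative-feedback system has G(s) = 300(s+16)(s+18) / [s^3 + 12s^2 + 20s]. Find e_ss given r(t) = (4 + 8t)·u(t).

Lowest-order denominator term is 20s, so the open loop has 1 pole at the origin → type 1 system. Taking each input component in turn:
  • 4: tracked with zero error.
  • 8t: e_ss = 8/K_v with K_v=4320 → 1/540.
Total e_ss = 1/540.

1/540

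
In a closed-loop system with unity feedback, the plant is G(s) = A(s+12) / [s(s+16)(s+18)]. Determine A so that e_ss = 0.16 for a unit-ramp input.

150

G(s) has one factor of s in the denominator, so the system is type 1.
K_v = lim_{s→0} s·G(s) = A·12 / (16·18) = (1/24)·A.
e_ss = 1/K_v = 0.16 ⇒ K_v = 6.25 ⇒ A = 6.25/(1/24) = 150.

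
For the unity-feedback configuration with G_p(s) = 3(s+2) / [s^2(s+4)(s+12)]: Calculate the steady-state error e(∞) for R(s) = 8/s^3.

G_p(s) has two factors of s in the denominator, so the system is type 2.
K_a = lim_{s→0} s^2·G_p(s) = 3·2 / (4·12) = 0.125.
r(t) = 4t^2 gives R(s) = 8/s^3.
e_ss = 8/K_a = 8/0.125 = 64.

64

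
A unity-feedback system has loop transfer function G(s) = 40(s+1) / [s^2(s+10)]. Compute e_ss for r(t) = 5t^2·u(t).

G(s) has two factors of s in the denominator, so the system is type 2.
K_a = lim_{s→0} s^2·G(s) = 40·1 / (10) = 4.
r(t) = 5t^2 gives R(s) = 10/s^3.
e_ss = 10/K_a = 10/4 = 2.5.

2.5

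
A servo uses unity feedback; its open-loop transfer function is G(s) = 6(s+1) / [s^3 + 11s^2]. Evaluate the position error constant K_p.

K_p = lim_{s→0} G(s); with 2 poles at the origin the limit diverges, so K_p = ∞.

infinity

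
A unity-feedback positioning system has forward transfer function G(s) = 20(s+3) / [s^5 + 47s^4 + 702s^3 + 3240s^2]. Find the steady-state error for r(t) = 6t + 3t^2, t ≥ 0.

The denominator has no term below 3240s^2 — 2 poles at s=0, type 2. By superposition:
  • 6t: tracked with zero error.
  • 3t^2: e_ss = 6/K_a with K_a=1/54 → 324.
Total e_ss = 324.

324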